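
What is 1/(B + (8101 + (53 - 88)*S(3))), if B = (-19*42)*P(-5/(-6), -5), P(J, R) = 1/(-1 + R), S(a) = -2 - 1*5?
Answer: 1/8479 ≈ 0.00011794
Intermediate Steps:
S(a) = -7 (S(a) = -2 - 5 = -7)
B = 133 (B = (-19*42)/(-1 - 5) = -798/(-6) = -798*(-⅙) = 133)
1/(B + (8101 + (53 - 88)*S(3))) = 1/(133 + (8101 + (53 - 88)*(-7))) = 1/(133 + (8101 - 35*(-7))) = 1/(133 + (8101 + 245)) = 1/(133 + 8346) = 1/8479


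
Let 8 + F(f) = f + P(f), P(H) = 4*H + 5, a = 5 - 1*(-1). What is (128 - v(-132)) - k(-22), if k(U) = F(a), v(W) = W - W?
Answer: 101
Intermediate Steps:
v(W) = 0
a = 6 (a = 5 + 1 = 6)
P(H) = 5 + 4*H
F(f) = -3 + 5*f (F(f) = -8 + (f + (5 + 4*f)) = -8 + (5 + 5*f) = -3 + 5*f)
k(U) = 27 (k(U) = -3 + 5*6 = -3 + 30 = 27)
(128 - v(-132)) - k(-22) = (128 - 1*0) - 1*27 = (128 + 0) - 27 = 128 - 27 = 101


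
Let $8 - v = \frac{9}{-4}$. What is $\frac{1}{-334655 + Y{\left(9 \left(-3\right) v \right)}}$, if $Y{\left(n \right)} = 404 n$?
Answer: $- \frac{1}{446462} \approx -2.2398 \cdot 10^{-6}$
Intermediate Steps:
$v = \frac{41}{4}$ ($v = 8 - \frac{9}{-4} = 8 - 9 \left(- \frac{1}{4}\right) = 8 - - \frac{9}{4} = 8 + \frac{9}{4} = \frac{41}{4} \approx 10.25$)
$\frac{1}{-334655 + Y{\left(9 \left(-3\right) v \right)}} = \frac{1}{-334655 + 404 \cdot 9 \left(-3\right) \frac{41}{4}} = \frac{1}{-334655 + 404 \left(\left(-27\right) \frac{41}{4}\right)} = \frac{1}{-334655 + 404 \left(- \frac{1107}{4}\right)} = \frac{1}{-334655 - 111807} = \frac{1}{-446462} = - \frac{1}{446462}$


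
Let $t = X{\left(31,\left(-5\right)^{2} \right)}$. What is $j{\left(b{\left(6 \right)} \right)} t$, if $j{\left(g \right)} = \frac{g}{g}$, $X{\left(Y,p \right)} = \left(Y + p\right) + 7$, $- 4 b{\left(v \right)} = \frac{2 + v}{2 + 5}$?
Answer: $63$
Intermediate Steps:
$b{\left(v \right)} = - \frac{1}{14} - \frac{v}{28}$ ($b{\left(v \right)} = - \frac{\left(2 + v\right) \frac{1}{2 + 5}}{4} = - \frac{\left(2 + v\right) \frac{1}{7}}{4} = - \frac{\frac{2}{7} + \frac{v}{7}}{4} = - \frac{1}{14} - \frac{v}{28}$)
$X{\left(Y,p \right)} = 7 + Y + p$
$t = 63$ ($t = 7 + 31 + \left(-5\right)^{2} = 7 + 31 + 25 = 63$)
$j{\left(g \right)} = 1$
$j{\left(b{\left(6 \right)} \right)} t = 1 \cdot 63 = 63$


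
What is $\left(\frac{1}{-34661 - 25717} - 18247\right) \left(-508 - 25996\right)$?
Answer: $\frac{14599958547484}{30189} \approx 4.8362 \cdot 10^{8}$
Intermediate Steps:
$\left(\frac{1}{-34661 - 25717} - 18247\right) \left(-508 - 25996\right) = \left(\frac{1}{-60378} - 18247\right) \left(-508 - 25996\right) = \left(- \frac{1}{60378} - 18247\right) \left(-508 - 25996\right) = \left(- \frac{1101717367}{60378}\right) \left(-26504\right) = \frac{14599958547484}{30189}$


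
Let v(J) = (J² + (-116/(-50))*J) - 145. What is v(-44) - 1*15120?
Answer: -335777/25 ≈ -13431.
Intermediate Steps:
v(J) = -145 + J² + 58*J/25 (v(J) = (J² + (-116*(-1/50))*J) - 145 = (J² + 58*J/25) - 145 = -145 + J² + 58*J/25)
v(-44) - 1*15120 = (-145 + (-44)² + (58/25)*(-44)) - 1*15120 = (-145 + 1936 - 2552/25) - 15120 = 42223/25 - 15120 = -335777/25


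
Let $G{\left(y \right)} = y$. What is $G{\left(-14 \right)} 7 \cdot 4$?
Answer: $-392$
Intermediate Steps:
$G{\left(-14 \right)} 7 \cdot 4 = - 14 \cdot 7 \cdot 4 = \left(-14\right) 28 = -392$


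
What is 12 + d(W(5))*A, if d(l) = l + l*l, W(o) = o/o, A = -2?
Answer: 8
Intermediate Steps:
W(o) = 1
d(l) = l + l**2
12 + d(W(5))*A = 12 + (1*(1 + 1))*(-2) = 12 + (1*2)*(-2) = 12 + 2*(-2) = 12 - 4 = 8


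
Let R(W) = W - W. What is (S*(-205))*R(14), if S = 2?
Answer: 0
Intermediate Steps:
R(W) = 0
(S*(-205))*R(14) = (2*(-205))*0 = -410*0 = 0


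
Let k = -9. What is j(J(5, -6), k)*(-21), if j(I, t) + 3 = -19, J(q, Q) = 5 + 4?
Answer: 462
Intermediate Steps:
J(q, Q) = 9
j(I, t) = -22 (j(I, t) = -3 - 19 = -22)
j(J(5, -6), k)*(-21) = -22*(-21) = 462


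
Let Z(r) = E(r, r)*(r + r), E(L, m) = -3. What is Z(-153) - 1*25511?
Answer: -24593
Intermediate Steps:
Z(r) = -6*r (Z(r) = -3*(r + r) = -6*r)
Z(-153) - 1*25511 = -6*(-153) - 1*25511 = 918 - 25511 = -24593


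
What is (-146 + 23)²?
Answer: 15129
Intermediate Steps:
(-146 + 23)² = (-123)² = 15129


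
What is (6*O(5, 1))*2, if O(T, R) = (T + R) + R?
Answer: 84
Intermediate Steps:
O(T, R) = T + 2*R (O(T, R) = (R + T) + R = T + 2*R)
(6*O(5, 1))*2 = (6*(5 + 2*1))*2 = (6*(5 + 2))*2 = (6*7)*2 = 42*2 = 84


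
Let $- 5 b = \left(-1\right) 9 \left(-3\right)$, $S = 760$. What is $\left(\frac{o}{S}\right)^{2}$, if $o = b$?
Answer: $\frac{729}{14440000} \approx 5.0485 \cdot 10^{-5}$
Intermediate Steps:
$b = - \frac{27}{5}$ ($b = - \frac{\left(-1\right) 9 \left(-3\right)}{5} = - \frac{\left(-9\right) \left(-3\right)}{5} = \left(- \frac{1}{5}\right) 27 = - \frac{27}{5} \approx -5.4$)
$o = - \frac{27}{5} \approx -5.4$
$\left(\frac{o}{S}\right)^{2} = \left(- \frac{27}{5 \cdot 760}\right)^{2} = \left(\left(- \frac{27}{5}\right) \frac{1}{760}\right)^{2} = \left(- \frac{27}{3800}\right)^{2} = \frac{729}{14440000}$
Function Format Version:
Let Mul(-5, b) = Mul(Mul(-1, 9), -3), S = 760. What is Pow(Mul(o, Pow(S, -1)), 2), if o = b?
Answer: Rational(729, 14440000) ≈ 5.0485e-5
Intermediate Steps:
b = Rational(-27, 5) (b = Mul(Rational(-1, 5), Mul(Mul(-1, 9), -3)) = Mul(Rational(-1, 5), Mul(-9, -3)) = Mul(Rational(-1, 5), 27) = Rational(-27, 5) ≈ -5.4000)
o = Rational(-27, 5) ≈ -5.4000
Pow(Mul(o, Pow(S, -1)), 2) = Pow(Mul(Rational(-27, 5), Pow(760, -1)), 2) = Pow(Mul(Rational(-27, 5), Rational(1, 760)), 2) = Pow(Rational(-27, 3800), 2) = Rational(729, 14440000)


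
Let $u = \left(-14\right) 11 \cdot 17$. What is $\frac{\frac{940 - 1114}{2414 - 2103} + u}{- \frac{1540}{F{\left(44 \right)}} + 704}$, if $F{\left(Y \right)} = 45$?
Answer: $- \frac{1832337}{468677} \approx -3.9096$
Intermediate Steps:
$u = -2618$ ($u = \left(-154\right) 17 = -2618$)
$\frac{\frac{940 - 1114}{2414 - 2103} + u}{- \frac{1540}{F{\left(44 \right)}} + 704} = \frac{\frac{940 - 1114}{2414 - 2103} - 2618}{- \frac{1540}{45} + 704} = \frac{- \frac{174}{311} - 2618}{\left(-1540\right) \frac{1}{45} + 704} = \frac{\left(-174\right) \frac{1}{311} - 2618}{- \frac{308}{9} + 704} = \frac{- \frac{174}{311} - 2618}{\frac{6028}{9}} = \left(- \frac{814372}{311}\right) \frac{9}{6028} = - \frac{1832337}{468677}$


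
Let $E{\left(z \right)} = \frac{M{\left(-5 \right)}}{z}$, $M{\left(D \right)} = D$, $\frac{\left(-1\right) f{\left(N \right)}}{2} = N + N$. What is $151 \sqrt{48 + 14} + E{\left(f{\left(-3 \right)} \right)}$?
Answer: $- \frac{5}{12} + 151 \sqrt{62} \approx 1188.6$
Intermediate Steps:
$f{\left(N \right)} = - 4 N$ ($f{\left(N \right)} = - 2 \left(N + N\right) = - 2 \cdot 2 N = - 4 N$)
$E{\left(z \right)} = - \frac{5}{z}$
$151 \sqrt{48 + 14} + E{\left(f{\left(-3 \right)} \right)} = 151 \sqrt{48 + 14} - \frac{5}{\left(-4\right) \left(-3\right)} = 151 \sqrt{62} - \frac{5}{12} = - \frac{5}{12} + 151 \sqrt{62}$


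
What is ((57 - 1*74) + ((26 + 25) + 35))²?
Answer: 4761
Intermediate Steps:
((57 - 1*74) + ((26 + 25) + 35))² = ((57 - 74) + (51 + 35))² = (-17 + 86)² = 69² = 4761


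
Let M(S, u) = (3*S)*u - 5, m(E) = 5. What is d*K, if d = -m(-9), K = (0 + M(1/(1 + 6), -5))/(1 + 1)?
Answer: 125/7 ≈ 17.857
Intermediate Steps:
M(S, u) = -5 + 3*S*u (M(S, u) = 3*S*u - 5 = -5 + 3*S*u)
K = -25/7 (K = (0 + (-5 + 3*(-5)/(1 + 6)))/(1 + 1) = (0 + (-5 + 3*(-5)/7))/2 = (0 + (-5 + 3*(1/7)*(-5)))*(1/2) = (0 + (-5 - 15/7))*(1/2) = (0 - 50/7)*(1/2) = -50/7*1/2 = -25/7 ≈ -3.5714)
d = -5 (d = -1*5 = -5)
d*K = -5*(-25/7) = 125/7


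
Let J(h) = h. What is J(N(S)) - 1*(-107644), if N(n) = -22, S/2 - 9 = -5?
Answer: 107622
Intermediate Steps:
S = 8 (S = 18 + 2*(-5) = 18 - 10 = 8)
J(N(S)) - 1*(-107644) = -22 - 1*(-107644) = -22 + 107644 = 107622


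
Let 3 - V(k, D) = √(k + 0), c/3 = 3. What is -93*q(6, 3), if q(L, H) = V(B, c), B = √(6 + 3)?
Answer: -279 + 93*√3 ≈ -117.92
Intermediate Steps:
c = 9 (c = 3*3 = 9)
B = 3 (B = √9 = 3)
V(k, D) = 3 - √k (V(k, D) = 3 - √(k + 0) = 3 - √k)
q(L, H) = 3 - √3
-93*q(6, 3) = -93*(3 - √3) = -279 + 93*√3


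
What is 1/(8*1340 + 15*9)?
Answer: 1/10855 ≈ 9.2123e-5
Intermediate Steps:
1/(8*1340 + 15*9) = 1/(10720 + 135) = 1/10855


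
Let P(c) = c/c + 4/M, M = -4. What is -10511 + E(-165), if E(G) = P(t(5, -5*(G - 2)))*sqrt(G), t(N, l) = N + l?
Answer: -10511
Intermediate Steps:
P(c) = 0 (P(c) = c/c + 4/(-4) = 1 + 4*(-1/4) = 1 - 1 = 0)
E(G) = 0 (E(G) = 0*sqrt(G) = 0)
-10511 + E(-165) = -10511 + 0 = -10511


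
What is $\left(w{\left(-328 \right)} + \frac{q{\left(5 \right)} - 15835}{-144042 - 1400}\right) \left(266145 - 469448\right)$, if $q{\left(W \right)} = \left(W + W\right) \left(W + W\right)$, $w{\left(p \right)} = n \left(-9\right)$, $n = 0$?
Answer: $- \frac{3198972705}{145442} \approx -21995.0$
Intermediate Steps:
$w{\left(p \right)} = 0$ ($w{\left(p \right)} = 0 \left(-9\right) = 0$)
$q{\left(W \right)} = 4 W^{2}$ ($q{\left(W \right)} = 2 W 2 W = 4 W^{2}$)
$\left(w{\left(-328 \right)} + \frac{q{\left(5 \right)} - 15835}{-144042 - 1400}\right) \left(266145 - 469448\right) = \left(0 + \frac{4 \cdot 5^{2} - 15835}{-144042 - 1400}\right) \left(266145 - 469448\right) = \left(0 + \frac{4 \cdot 25 - 15835}{-145442}\right) \left(-203303\right) = \left(0 + \left(100 - 15835\right) \left(- \frac{1}{145442}\right)\right) \left(-203303\right) = \left(0 - - \frac{15735}{145442}\right) \left(-203303\right) = \left(0 + \frac{15735}{145442}\right) \left(-203303\right) = \frac{15735}{145442} \left(-203303\right) = - \frac{3198972705}{145442}$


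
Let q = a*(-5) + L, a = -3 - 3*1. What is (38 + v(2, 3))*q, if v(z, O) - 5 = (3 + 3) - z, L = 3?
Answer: 1551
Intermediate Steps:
a = -6 (a = -3 - 3 = -6)
v(z, O) = 11 - z (v(z, O) = 5 + ((3 + 3) - z) = 5 + (6 - z) = 11 - z)
q = 33 (q = -6*(-5) + 3 = 30 + 3 = 33)
(38 + v(2, 3))*q = (38 + (11 - 1*2))*33 = (38 + (11 - 2))*33 = (38 + 9)*33 = 47*33 = 1551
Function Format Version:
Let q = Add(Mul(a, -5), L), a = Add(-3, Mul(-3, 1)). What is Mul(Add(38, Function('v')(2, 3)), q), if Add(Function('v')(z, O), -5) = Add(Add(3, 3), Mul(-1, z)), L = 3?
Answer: 1551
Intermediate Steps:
a = -6 (a = Add(-3, -3) = -6)
Function('v')(z, O) = Add(11, Mul(-1, z)) (Function('v')(z, O) = Add(5, Add(Add(3, 3), Mul(-1, z))) = Add(5, Add(6, Mul(-1, z))) = Add(11, Mul(-1, z)))
q = 33 (q = Add(Mul(-6, -5), 3) = Add(30, 3) = 33)
Mul(Add(38, Function('v')(2, 3)), q) = Mul(Add(38, Add(11, Mul(-1, 2))), 33) = Mul(Add(38, Add(11, -2)), 33) = Mul(Add(38, 9), 33) = Mul(47, 33) = 1551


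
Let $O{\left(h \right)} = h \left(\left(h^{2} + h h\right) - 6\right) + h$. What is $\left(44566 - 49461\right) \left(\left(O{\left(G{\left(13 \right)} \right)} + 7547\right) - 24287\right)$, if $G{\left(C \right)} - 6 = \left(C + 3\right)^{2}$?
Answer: $-175982132370$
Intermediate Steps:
$G{\left(C \right)} = 6 + \left(3 + C\right)^{2}$ ($G{\left(C \right)} = 6 + \left(C + 3\right)^{2} = 6 + \left(3 + C\right)^{2}$)
$O{\left(h \right)} = h + h \left(-6 + 2 h^{2}\right)$ ($O{\left(h \right)} = h \left(\left(h^{2} + h^{2}\right) - 6\right) + h = h \left(2 h^{2} - 6\right) + h = h \left(-6 + 2 h^{2}\right) + h = h + h \left(-6 + 2 h^{2}\right)$)
$\left(44566 - 49461\right) \left(\left(O{\left(G{\left(13 \right)} \right)} + 7547\right) - 24287\right) = \left(44566 - 49461\right) \left(\left(\left(6 + \left(3 + 13\right)^{2}\right) \left(-5 + 2 \left(6 + \left(3 + 13\right)^{2}\right)^{2}\right) + 7547\right) - 24287\right) = - 4895 \left(\left(\left(6 + 16^{2}\right) \left(-5 + 2 \left(6 + 16^{2}\right)^{2}\right) + 7547\right) - 24287\right) = - 4895 \left(\left(\left(6 + 256\right) \left(-5 + 2 \left(6 + 256\right)^{2}\right) + 7547\right) - 24287\right) = - 4895 \left(\left(262 \left(-5 + 2 \cdot 262^{2}\right) + 7547\right) - 24287\right) = - 4895 \left(\left(262 \left(-5 + 2 \cdot 68644\right) + 7547\right) - 24287\right) = - 4895 \left(\left(262 \left(-5 + 137288\right) + 7547\right) - 24287\right) = - 4895 \left(\left(262 \cdot 137283 + 7547\right) - 24287\right) = - 4895 \left(\left(35968146 + 7547\right) - 24287\right) = - 4895 \left(35975693 - 24287\right) = \left(-4895\right) 35951406 = -175982132370$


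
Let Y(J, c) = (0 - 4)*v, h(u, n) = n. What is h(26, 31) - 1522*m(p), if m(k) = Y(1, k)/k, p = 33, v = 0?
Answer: 31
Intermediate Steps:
Y(J, c) = 0 (Y(J, c) = (0 - 4)*0 = -4*0 = 0)
m(k) = 0 (m(k) = 0/k = 0)
h(26, 31) - 1522*m(p) = 31 - 1522*0 = 31 + 0 = 31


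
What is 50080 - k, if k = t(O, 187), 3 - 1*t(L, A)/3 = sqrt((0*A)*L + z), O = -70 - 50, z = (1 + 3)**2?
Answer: 50083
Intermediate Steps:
z = 16 (z = 4**2 = 16)
O = -120
t(L, A) = -3 (t(L, A) = 9 - 3*sqrt((0*A)*L + 16) = 9 - 3*sqrt(0*L + 16) = 9 - 3*sqrt(0 + 16) = 9 - 3*sqrt(16) = 9 - 3*4 = 9 - 12 = -3)
k = -3
50080 - k = 50080 - 1*(-3) = 50080 + 3 = 50083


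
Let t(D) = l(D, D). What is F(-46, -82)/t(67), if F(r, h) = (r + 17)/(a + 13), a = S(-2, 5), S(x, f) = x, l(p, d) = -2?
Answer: 29/22 ≈ 1.3182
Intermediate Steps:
a = -2
t(D) = -2
F(r, h) = 17/11 + r/11 (F(r, h) = (r + 17)/(-2 + 13) = (17 + r)/11 = (17 + r)*(1/11) = 17/11 + r/11)
F(-46, -82)/t(67) = (17/11 + (1/11)*(-46))/(-2) = (17/11 - 46/11)*(-½) = -29/11*(-½) = 29/22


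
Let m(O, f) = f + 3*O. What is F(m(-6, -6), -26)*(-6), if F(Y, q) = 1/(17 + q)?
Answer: ⅔ ≈ 0.66667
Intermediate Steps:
F(m(-6, -6), -26)*(-6) = -6/(17 - 26) = -6/(-9) = -⅑*(-6) = ⅔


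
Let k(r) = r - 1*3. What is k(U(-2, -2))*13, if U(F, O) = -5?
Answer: -104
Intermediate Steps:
k(r) = -3 + r (k(r) = r - 3 = -3 + r)
k(U(-2, -2))*13 = (-3 - 5)*13 = -8*13 = -104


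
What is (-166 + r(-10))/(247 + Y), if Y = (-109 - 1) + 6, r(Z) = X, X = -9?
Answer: -175/143 ≈ -1.2238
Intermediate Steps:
r(Z) = -9
Y = -104 (Y = -110 + 6 = -104)
(-166 + r(-10))/(247 + Y) = (-166 - 9)/(247 - 104) = -175/143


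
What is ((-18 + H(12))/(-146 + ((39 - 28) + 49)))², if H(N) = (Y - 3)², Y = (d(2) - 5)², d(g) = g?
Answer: 81/1849 ≈ 0.043807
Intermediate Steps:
Y = 9 (Y = (2 - 5)² = (-3)² = 9)
H(N) = 36 (H(N) = (9 - 3)² = 6² = 36)
((-18 + H(12))/(-146 + ((39 - 28) + 49)))² = ((-18 + 36)/(-146 + ((39 - 28) + 49)))² = (18/(-146 + (11 + 49)))² = (18/(-146 + 60))² = (18/(-86))² = (18*(-1/86))² = (-9/43)² = 81/1849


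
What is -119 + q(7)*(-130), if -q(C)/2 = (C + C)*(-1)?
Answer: -3759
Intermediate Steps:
q(C) = 4*C (q(C) = -2*(C + C)*(-1) = -2*2*C*(-1) = -(-4)*C = 4*C)
-119 + q(7)*(-130) = -119 + (4*7)*(-130) = -119 + 28*(-130) = -119 - 3640 = -3759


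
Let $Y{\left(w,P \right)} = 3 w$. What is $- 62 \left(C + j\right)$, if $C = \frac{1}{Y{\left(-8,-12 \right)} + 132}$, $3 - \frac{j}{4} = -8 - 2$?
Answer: $- \frac{174127}{54} \approx -3224.6$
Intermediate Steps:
$j = 52$ ($j = 12 - 4 \left(-8 - 2\right) = 12 - -40 = 12 + 40 = 52$)
$C = \frac{1}{108}$ ($C = \frac{1}{3 \left(-8\right) + 132} = \frac{1}{-24 + 132} = \frac{1}{108} \approx 0.0092593$)
$- 62 \left(C + j\right) = - 62 \left(\frac{1}{108} + 52\right) = \left(-62\right) \frac{5617}{108} = - \frac{174127}{54}$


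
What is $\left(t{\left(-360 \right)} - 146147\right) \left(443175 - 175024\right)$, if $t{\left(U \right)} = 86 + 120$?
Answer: $-39134225091$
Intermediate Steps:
$t{\left(U \right)} = 206$
$\left(t{\left(-360 \right)} - 146147\right) \left(443175 - 175024\right) = \left(206 - 146147\right) \left(443175 - 175024\right) = \left(-145941\right) 268151 = -39134225091$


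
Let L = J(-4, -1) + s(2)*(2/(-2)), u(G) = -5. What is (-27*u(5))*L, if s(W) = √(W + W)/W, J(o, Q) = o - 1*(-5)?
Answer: 0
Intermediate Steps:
J(o, Q) = 5 + o (J(o, Q) = o + 5 = 5 + o)
s(W) = √2/√W (s(W) = √(2*W)/W = (√2*√W)/W = √2/√W)
L = 0 (L = (5 - 4) + (√2/√2)*(2/(-2)) = 1 + (√2*(√2/2))*(2*(-½)) = 1 + 1*(-1) = 1 - 1 = 0)
(-27*u(5))*L = -27*(-5)*0 = 135*0 = 0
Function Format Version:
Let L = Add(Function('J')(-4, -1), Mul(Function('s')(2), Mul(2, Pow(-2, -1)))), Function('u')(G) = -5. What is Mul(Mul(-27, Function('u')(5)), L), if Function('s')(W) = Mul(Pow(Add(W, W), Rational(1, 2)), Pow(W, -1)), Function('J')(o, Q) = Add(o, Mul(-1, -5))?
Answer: 0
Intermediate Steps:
Function('J')(o, Q) = Add(5, o) (Function('J')(o, Q) = Add(o, 5) = Add(5, o))
Function('s')(W) = Mul(Pow(2, Rational(1, 2)), Pow(W, Rational(-1, 2))) (Function('s')(W) = Mul(Pow(Mul(2, W), Rational(1, 2)), Pow(W, -1)) = Mul(Mul(Pow(2, Rational(1, 2)), Pow(W, Rational(1, 2))), Pow(W, -1)) = Mul(Pow(2, Rational(1, 2)), Pow(W, Rational(-1, 2))))
L = 0 (L = Add(Add(5, -4), Mul(Mul(Pow(2, Rational(1, 2)), Pow(2, Rational(-1, 2))), Mul(2, Pow(-2, -1)))) = Add(1, Mul(Mul(Pow(2, Rational(1, 2)), Mul(Rational(1, 2), Pow(2, Rational(1, 2)))), Mul(2, Rational(-1, 2)))) = Add(1, Mul(1, -1)) = Add(1, -1) = 0)
Mul(Mul(-27, Function('u')(5)), L) = Mul(Mul(-27, -5), 0) = Mul(135, 0) = 0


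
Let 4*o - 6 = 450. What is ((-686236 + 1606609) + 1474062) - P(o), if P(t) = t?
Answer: 2394321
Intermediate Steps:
o = 114 (o = 3/2 + (¼)*450 = 3/2 + 225/2 = 114)
((-686236 + 1606609) + 1474062) - P(o) = ((-686236 + 1606609) + 1474062) - 1*114 = (920373 + 1474062) - 114 = 2394435 - 114 = 2394321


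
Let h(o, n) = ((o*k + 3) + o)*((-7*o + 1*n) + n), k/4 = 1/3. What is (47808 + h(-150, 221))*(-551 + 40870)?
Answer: -18946543204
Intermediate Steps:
k = 4/3 ≈ 1.3333
h(o, n) = (3 + 7*o/3)*(-7*o + 2*n) (h(o, n) = ((o*(4/3) + 3) + o)*((-7*o + 1*n) + n) = ((4*o/3 + 3) + o)*((-7*o + n) + n) = ((3 + 4*o/3) + o)*((n - 7*o) + n) = (3 + 7*o/3)*(-7*o + 2*n))
(47808 + h(-150, 221))*(-551 + 40870) = (47808 + (-21*(-150) + 6*221 - 49/3*(-150)**2 + (14/3)*221*(-150)))*(-551 + 40870) = (47808 + (3150 + 1326 - 49/3*22500 - 154700))*40319 = (47808 + (3150 + 1326 - 367500 - 154700))*40319 = (47808 - 517724)*40319 = -469916*40319 = -18946543204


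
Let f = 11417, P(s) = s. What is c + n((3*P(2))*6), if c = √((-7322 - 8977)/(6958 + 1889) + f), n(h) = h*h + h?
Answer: 1332 + 1010*√10813/983 ≈ 1438.8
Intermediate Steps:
n(h) = h + h² (n(h) = h² + h = h + h²)
c = 1010*√10813/983 (c = √((-7322 - 8977)/(6958 + 1889) + 11417) = √(-16299/8847 + 11417) = √(-16299*1/8847 + 11417) = √(-1811/983 + 11417) = √(11221100/983) = 1010*√10813/983 ≈ 106.84)
c + n((3*P(2))*6) = 1010*√10813/983 + ((3*2)*6)*(1 + (3*2)*6) = 1010*√10813/983 + (6*6)*(1 + 6*6) = 1010*√10813/983 + 36*(1 + 36) = 1010*√10813/983 + 36*37 = 1010*√10813/983 + 1332 = 1332 + 1010*√10813/983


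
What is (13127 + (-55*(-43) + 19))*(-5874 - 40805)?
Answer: -724037969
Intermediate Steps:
(13127 + (-55*(-43) + 19))*(-5874 - 40805) = (13127 + (2365 + 19))*(-46679) = (13127 + 2384)*(-46679) = 15511*(-46679) = -724037969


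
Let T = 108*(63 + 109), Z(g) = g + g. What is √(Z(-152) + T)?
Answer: 4*√1142 ≈ 135.17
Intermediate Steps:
Z(g) = 2*g
T = 18576 (T = 108*172 = 18576)
√(Z(-152) + T) = √(2*(-152) + 18576) = √(-304 + 18576) = √18272 = 4*√1142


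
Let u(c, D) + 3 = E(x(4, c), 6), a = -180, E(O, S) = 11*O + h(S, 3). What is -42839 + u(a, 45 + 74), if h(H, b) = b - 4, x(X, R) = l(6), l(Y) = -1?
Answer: -42854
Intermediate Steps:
x(X, R) = -1
h(H, b) = -4 + b
E(O, S) = -1 + 11*O (E(O, S) = 11*O + (-4 + 3) = 11*O - 1 = -1 + 11*O)
u(c, D) = -15 (u(c, D) = -3 + (-1 + 11*(-1)) = -3 + (-1 - 11) = -3 - 12 = -15)
-42839 + u(a, 45 + 74) = -42839 - 15 = -42854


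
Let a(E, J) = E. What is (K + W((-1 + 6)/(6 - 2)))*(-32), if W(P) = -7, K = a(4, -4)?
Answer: 96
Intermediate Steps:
K = 4
(K + W((-1 + 6)/(6 - 2)))*(-32) = (4 - 7)*(-32) = -3*(-32) = 96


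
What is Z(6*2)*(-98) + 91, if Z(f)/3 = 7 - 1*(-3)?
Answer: -2849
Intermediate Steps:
Z(f) = 30 (Z(f) = 3*(7 - 1*(-3)) = 3*(7 + 3) = 3*10 = 30)
Z(6*2)*(-98) + 91 = 30*(-98) + 91 = -2940 + 91 = -2849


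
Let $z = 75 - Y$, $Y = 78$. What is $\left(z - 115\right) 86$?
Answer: $-10148$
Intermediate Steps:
$z = -3$ ($z = 75 - 78 = -3$)
$\left(z - 115\right) 86 = \left(-3 - 115\right) 86 = \left(-118\right) 86 = -10148$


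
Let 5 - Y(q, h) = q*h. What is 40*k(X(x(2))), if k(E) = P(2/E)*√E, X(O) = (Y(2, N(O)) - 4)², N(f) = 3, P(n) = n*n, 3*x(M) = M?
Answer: 32/25 ≈ 1.2800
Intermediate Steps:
x(M) = M/3
P(n) = n²
Y(q, h) = 5 - h*q (Y(q, h) = 5 - q*h = 5 - h*q)
X(O) = 25 (X(O) = ((5 - 1*3*2) - 4)² = ((5 - 6) - 4)² = (-1 - 4)² = (-5)² = 25)
k(E) = 4/E^(3/2) (k(E) = (2/E)²*√E = (4/E²)*√E = 4/E^(3/2))
40*k(X(x(2))) = 40*(4/25^(3/2)) = 40*(4*(1/125)) = 40*(4/125) = 32/25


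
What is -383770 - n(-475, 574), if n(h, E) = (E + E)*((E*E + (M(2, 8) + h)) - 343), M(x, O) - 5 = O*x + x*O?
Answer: -377725630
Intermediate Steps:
M(x, O) = 5 + 2*O*x (M(x, O) = 5 + (O*x + x*O) = 5 + (O*x + O*x) = 5 + 2*O*x)
n(h, E) = 2*E*(-306 + h + E**2) (n(h, E) = (E + E)*((E*E + ((5 + 2*8*2) + h)) - 343) = (2*E)*((E**2 + ((5 + 32) + h)) - 343) = (2*E)*((E**2 + (37 + h)) - 343) = (2*E)*((37 + h + E**2) - 343) = (2*E)*(-306 + h + E**2) = 2*E*(-306 + h + E**2))
-383770 - n(-475, 574) = -383770 - 2*574*(-306 - 475 + 574**2) = -383770 - 2*574*(-306 - 475 + 329476) = -383770 - 2*574*328695 = -383770 - 1*377341860 = -383770 - 377341860 = -377725630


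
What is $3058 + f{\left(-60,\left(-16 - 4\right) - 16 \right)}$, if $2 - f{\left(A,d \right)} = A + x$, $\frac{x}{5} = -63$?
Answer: $3435$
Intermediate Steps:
$x = -315$ ($x = 5 \left(-63\right) = -315$)
$f{\left(A,d \right)} = 317 - A$ ($f{\left(A,d \right)} = 2 - \left(A - 315\right) = 2 - \left(-315 + A\right) = 317 - A$)
$3058 + f{\left(-60,\left(-16 - 4\right) - 16 \right)} = 3058 + \left(317 - -60\right) = 3058 + \left(317 + 60\right) = 3058 + 377 = 3435$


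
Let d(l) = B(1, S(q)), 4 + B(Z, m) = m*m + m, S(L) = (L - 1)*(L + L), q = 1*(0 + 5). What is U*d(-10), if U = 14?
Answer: 22904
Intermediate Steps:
q = 5 (q = 1*5 = 5)
S(L) = 2*L*(-1 + L) (S(L) = (-1 + L)*(2*L) = 2*L*(-1 + L))
B(Z, m) = -4 + m + m**2 (B(Z, m) = -4 + (m*m + m) = -4 + (m**2 + m) = -4 + (m + m**2) = -4 + m + m**2)
d(l) = 1636 (d(l) = -4 + 2*5*(-1 + 5) + (2*5*(-1 + 5))**2 = -4 + 2*5*4 + (2*5*4)**2 = -4 + 40 + 40**2 = -4 + 40 + 1600 = 1636)
U*d(-10) = 14*1636 = 22904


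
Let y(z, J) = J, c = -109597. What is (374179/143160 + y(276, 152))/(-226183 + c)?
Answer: -22134499/48070264800 ≈ -0.00046046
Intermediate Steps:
(374179/143160 + y(276, 152))/(-226183 + c) = (374179/143160 + 152)/(-226183 - 109597) = (374179*(1/143160) + 152)/(-335780) = (374179/143160 + 152)*(-1/335780) = (22134499/143160)*(-1/335780) = -22134499/48070264800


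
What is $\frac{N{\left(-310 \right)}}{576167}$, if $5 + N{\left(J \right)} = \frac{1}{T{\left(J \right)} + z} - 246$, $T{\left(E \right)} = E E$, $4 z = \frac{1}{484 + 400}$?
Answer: $- \frac{85292206315}{195787078379367} \approx -0.00043564$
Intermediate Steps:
$z = \frac{1}{3536}$ ($z = \frac{1}{4 \left(484 + 400\right)} = \frac{1}{4 \cdot 884} = \frac{1}{4} \cdot \frac{1}{884} = \frac{1}{3536} \approx 0.00028281$)
$T{\left(E \right)} = E^{2}$
$N{\left(J \right)} = -251 + \frac{1}{\frac{1}{3536} + J^{2}}$ ($N{\left(J \right)} = -5 + \left(\frac{1}{J^{2} + \frac{1}{3536}} - 246\right) = -5 - \left(246 - \frac{1}{\frac{1}{3536} + J^{2}}\right) = -251 + \frac{1}{\frac{1}{3536} + J^{2}}$)
$\frac{N{\left(-310 \right)}}{576167} = \frac{\frac{1}{1 + 3536 \left(-310\right)^{2}} \left(3285 - 887536 \left(-310\right)^{2}\right)}{576167} = \frac{3285 - 85292209600}{1 + 3536 \cdot 96100} \cdot \frac{1}{576167} = \frac{3285 - 85292209600}{1 + 339809600} \cdot \frac{1}{576167} = \frac{1}{339809601} \left(-85292206315\right) \frac{1}{576167} = \left(- \frac{85292206315}{339809601}\right) \frac{1}{576167} = - \frac{85292206315}{195787078379367}$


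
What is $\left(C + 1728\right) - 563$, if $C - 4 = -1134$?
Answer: $35$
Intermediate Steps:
$C = -1130$ ($C = 4 - 1134 = -1130$)
$\left(C + 1728\right) - 563 = \left(-1130 + 1728\right) - 563 = 598 - 563 = 35$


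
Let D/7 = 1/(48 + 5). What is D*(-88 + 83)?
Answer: -35/53 ≈ -0.66038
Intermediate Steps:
D = 7/53 (D = 7/(48 + 5) = 7/53 ≈ 0.13208)
D*(-88 + 83) = 7*(-88 + 83)/53 = (7/53)*(-5) = -35/53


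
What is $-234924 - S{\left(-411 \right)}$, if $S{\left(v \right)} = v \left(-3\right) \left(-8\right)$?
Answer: $-225060$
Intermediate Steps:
$S{\left(v \right)} = 24 v$ ($S{\left(v \right)} = - 3 v \left(-8\right) = 24 v$)
$-234924 - S{\left(-411 \right)} = -234924 - 24 \left(-411\right) = -234924 - -9864 = -234924 + 9864 = -225060$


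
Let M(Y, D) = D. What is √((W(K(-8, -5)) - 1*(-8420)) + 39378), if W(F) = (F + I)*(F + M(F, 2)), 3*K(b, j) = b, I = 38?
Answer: √429970/3 ≈ 218.57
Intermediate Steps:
K(b, j) = b/3
W(F) = (2 + F)*(38 + F) (W(F) = (F + 38)*(F + 2) = (38 + F)*(2 + F) = (2 + F)*(38 + F))
√((W(K(-8, -5)) - 1*(-8420)) + 39378) = √(((76 + ((⅓)*(-8))² + 40*((⅓)*(-8))) - 1*(-8420)) + 39378) = √(((76 + (-8/3)² + 40*(-8/3)) + 8420) + 39378) = √(((76 + 64/9 - 320/3) + 8420) + 39378) = √((-212/9 + 8420) + 39378) = √(75568/9 + 39378) = √(429970/9) = √429970/3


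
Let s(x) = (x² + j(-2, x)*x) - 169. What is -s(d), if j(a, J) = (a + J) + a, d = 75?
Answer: -10781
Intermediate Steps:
j(a, J) = J + 2*a (j(a, J) = (J + a) + a = J + 2*a)
s(x) = -169 + x² + x*(-4 + x) (s(x) = (x² + (x + 2*(-2))*x) - 169 = (x² + (x - 4)*x) - 169 = (x² + (-4 + x)*x) - 169 = (x² + x*(-4 + x)) - 169 = -169 + x² + x*(-4 + x))
-s(d) = -(-169 + 75² + 75*(-4 + 75)) = -(-169 + 5625 + 75*71) = -(-169 + 5625 + 5325) = -1*10781 = -10781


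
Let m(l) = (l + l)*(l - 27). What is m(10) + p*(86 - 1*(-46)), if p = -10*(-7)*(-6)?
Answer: -55780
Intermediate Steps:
p = -420 (p = 70*(-6) = -420)
m(l) = 2*l*(-27 + l) (m(l) = (2*l)*(-27 + l) = 2*l*(-27 + l))
m(10) + p*(86 - 1*(-46)) = 2*10*(-27 + 10) - 420*(86 - 1*(-46)) = 2*10*(-17) - 420*(86 + 46) = -340 - 420*132 = -340 - 55440 = -55780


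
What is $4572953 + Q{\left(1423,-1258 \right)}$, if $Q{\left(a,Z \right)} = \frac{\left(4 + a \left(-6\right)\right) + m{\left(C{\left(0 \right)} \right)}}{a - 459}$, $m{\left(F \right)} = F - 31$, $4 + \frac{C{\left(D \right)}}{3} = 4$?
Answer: $\frac{4408318127}{964} \approx 4.5729 \cdot 10^{6}$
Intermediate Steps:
$C{\left(D \right)} = 0$ ($C{\left(D \right)} = -12 + 3 \cdot 4 = -12 + 12 = 0$)
$m{\left(F \right)} = -31 + F$
$Q{\left(a,Z \right)} = \frac{-27 - 6 a}{-459 + a}$ ($Q{\left(a,Z \right)} = \frac{\left(4 + a \left(-6\right)\right) + \left(-31 + 0\right)}{a - 459} = \frac{\left(4 - 6 a\right) - 31}{-459 + a} = \frac{-27 - 6 a}{-459 + a}$)
$4572953 + Q{\left(1423,-1258 \right)} = 4572953 + \frac{3 \left(-9 - 2846\right)}{-459 + 1423} = 4572953 + \frac{3 \left(-9 - 2846\right)}{964} = 4572953 + 3 \cdot \frac{1}{964} \left(-2855\right) = 4572953 - \frac{8565}{964} = \frac{4408318127}{964}$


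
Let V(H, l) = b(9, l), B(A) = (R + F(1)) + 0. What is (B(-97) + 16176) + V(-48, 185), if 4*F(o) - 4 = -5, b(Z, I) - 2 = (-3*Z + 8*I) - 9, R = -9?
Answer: 70451/4 ≈ 17613.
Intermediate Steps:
b(Z, I) = -7 - 3*Z + 8*I (b(Z, I) = 2 + ((-3*Z + 8*I) - 9) = 2 + (-9 - 3*Z + 8*I) = -7 - 3*Z + 8*I)
F(o) = -¼ (F(o) = 1 + (¼)*(-5) = 1 - 5/4 = -¼)
B(A) = -37/4 (B(A) = (-9 - ¼) + 0 = -37/4 + 0 = -37/4)
V(H, l) = -34 + 8*l (V(H, l) = -7 - 3*9 + 8*l = -7 - 27 + 8*l = -34 + 8*l)
(B(-97) + 16176) + V(-48, 185) = (-37/4 + 16176) + (-34 + 8*185) = 64667/4 + (-34 + 1480) = 64667/4 + 1446 = 70451/4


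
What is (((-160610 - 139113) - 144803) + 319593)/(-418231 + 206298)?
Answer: 124933/211933 ≈ 0.58949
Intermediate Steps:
(((-160610 - 139113) - 144803) + 319593)/(-418231 + 206298) = ((-299723 - 144803) + 319593)/(-211933) = (-444526 + 319593)*(-1/211933) = -124933*(-1/211933) = 124933/211933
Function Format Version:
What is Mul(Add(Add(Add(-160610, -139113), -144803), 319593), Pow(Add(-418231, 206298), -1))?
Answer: Rational(124933, 211933) ≈ 0.58949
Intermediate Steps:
Mul(Add(Add(Add(-160610, -139113), -144803), 319593), Pow(Add(-418231, 206298), -1)) = Mul(Add(Add(-299723, -144803), 319593), Pow(-211933, -1)) = Mul(Add(-444526, 319593), Rational(-1, 211933)) = Mul(-124933, Rational(-1, 211933)) = Rational(124933, 211933)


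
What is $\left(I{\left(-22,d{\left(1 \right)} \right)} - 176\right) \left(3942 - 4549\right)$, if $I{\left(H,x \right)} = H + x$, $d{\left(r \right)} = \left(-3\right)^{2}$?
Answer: $114723$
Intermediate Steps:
$d{\left(r \right)} = 9$
$\left(I{\left(-22,d{\left(1 \right)} \right)} - 176\right) \left(3942 - 4549\right) = \left(\left(-22 + 9\right) - 176\right) \left(3942 - 4549\right) = \left(-13 - 176\right) \left(-607\right) = \left(-189\right) \left(-607\right) = 114723$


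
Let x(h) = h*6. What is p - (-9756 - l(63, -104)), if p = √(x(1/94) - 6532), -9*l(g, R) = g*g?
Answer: 9315 + I*√14429047/47 ≈ 9315.0 + 80.82*I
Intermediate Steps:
l(g, R) = -g²/9 (l(g, R) = -g*g/9 = -g²/9)
x(h) = 6*h
p = I*√14429047/47 (p = √(6/94 - 6532) = √(6*(1/94) - 6532) = √(3/47 - 6532) = √(-307001/47) = I*√14429047/47 ≈ 80.82*I)
p - (-9756 - l(63, -104)) = I*√14429047/47 - (-9756 - (-1)*63²/9) = I*√14429047/47 - (-9756 - (-1)*3969/9) = I*√14429047/47 - (-9756 - 1*(-441)) = I*√14429047/47 - (-9756 + 441) = I*√14429047/47 - 1*(-9315) = I*√14429047/47 + 9315 = 9315 + I*√14429047/47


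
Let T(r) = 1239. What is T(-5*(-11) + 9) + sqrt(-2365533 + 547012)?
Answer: 1239 + I*sqrt(1818521) ≈ 1239.0 + 1348.5*I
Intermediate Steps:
T(-5*(-11) + 9) + sqrt(-2365533 + 547012) = 1239 + sqrt(-2365533 + 547012) = 1239 + sqrt(-1818521) = 1239 + I*sqrt(1818521)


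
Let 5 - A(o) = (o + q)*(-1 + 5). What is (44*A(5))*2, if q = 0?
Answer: -1320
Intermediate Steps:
A(o) = 5 - 4*o (A(o) = 5 - (o + 0)*(-1 + 5) = 5 - o*4 = 5 - 4*o)
(44*A(5))*2 = (44*(5 - 4*5))*2 = (44*(5 - 20))*2 = (44*(-15))*2 = -660*2 = -1320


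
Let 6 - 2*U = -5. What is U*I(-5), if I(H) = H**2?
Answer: 275/2 ≈ 137.50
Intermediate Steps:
U = 11/2 (U = 3 - 1/2*(-5) = 3 + 5/2 = 11/2 ≈ 5.5000)
U*I(-5) = (11/2)*(-5)**2 = (11/2)*25 = 275/2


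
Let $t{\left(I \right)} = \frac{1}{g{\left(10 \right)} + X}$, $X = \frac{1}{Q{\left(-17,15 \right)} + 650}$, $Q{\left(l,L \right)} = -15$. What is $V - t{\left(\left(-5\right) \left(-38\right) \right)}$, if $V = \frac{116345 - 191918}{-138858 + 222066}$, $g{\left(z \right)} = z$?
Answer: $- \frac{177600401}{176151336} \approx -1.0082$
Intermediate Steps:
$V = - \frac{25191}{27736}$ ($V = - \frac{75573}{83208} = \left(-75573\right) \frac{1}{83208} = - \frac{25191}{27736} \approx -0.90824$)
$X = \frac{1}{635}$ ($X = \frac{1}{-15 + 650} = \frac{1}{635} \approx 0.0015748$)
$t{\left(I \right)} = \frac{635}{6351}$ ($t{\left(I \right)} = \frac{1}{10 + \frac{1}{635}} = \frac{1}{\frac{6351}{635}} = \frac{635}{6351}$)
$V - t{\left(\left(-5\right) \left(-38\right) \right)} = - \frac{25191}{27736} - \frac{635}{6351} = - \frac{177600401}{176151336}$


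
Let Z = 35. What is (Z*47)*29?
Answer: 47705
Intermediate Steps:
(Z*47)*29 = (35*47)*29 = 1645*29 = 47705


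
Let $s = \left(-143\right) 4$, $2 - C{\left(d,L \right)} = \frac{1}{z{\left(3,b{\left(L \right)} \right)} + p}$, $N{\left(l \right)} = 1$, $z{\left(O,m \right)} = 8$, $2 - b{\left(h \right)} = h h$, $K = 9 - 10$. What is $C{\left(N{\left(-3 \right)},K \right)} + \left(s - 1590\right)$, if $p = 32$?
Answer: $- \frac{86401}{40} \approx -2160.0$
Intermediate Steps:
$K = -1$
$b{\left(h \right)} = 2 - h^{2}$ ($b{\left(h \right)} = 2 - h h = 2 - h^{2}$)
$C{\left(d,L \right)} = \frac{79}{40}$ ($C{\left(d,L \right)} = 2 - \frac{1}{8 + 32} = 2 - \frac{1}{40} = \frac{79}{40}$)
$s = -572$
$C{\left(N{\left(-3 \right)},K \right)} + \left(s - 1590\right) = \frac{79}{40} - 2162 = - \frac{86401}{40}$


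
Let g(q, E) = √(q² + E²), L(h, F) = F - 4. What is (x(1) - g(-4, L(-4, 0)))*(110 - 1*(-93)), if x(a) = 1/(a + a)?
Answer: 203/2 - 812*√2 ≈ -1046.8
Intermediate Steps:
L(h, F) = -4 + F
x(a) = 1/(2*a)
g(q, E) = √(E² + q²)
(x(1) - g(-4, L(-4, 0)))*(110 - 1*(-93)) = ((½)/1 - √((-4 + 0)² + (-4)²))*(110 - 1*(-93)) = ((½)*1 - √((-4)² + 16))*(110 + 93) = (½ - √(16 + 16))*203 = (½ - √32)*203 = (½ - 4*√2)*203 = 203/2 - 812*√2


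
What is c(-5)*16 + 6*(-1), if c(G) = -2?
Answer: -38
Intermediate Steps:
c(-5)*16 + 6*(-1) = -2*16 + 6*(-1) = -32 - 6 = -38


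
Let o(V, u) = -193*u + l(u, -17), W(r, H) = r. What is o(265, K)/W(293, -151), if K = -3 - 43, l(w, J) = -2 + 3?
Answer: 8879/293 ≈ 30.304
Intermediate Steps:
l(w, J) = 1
K = -46
o(V, u) = 1 - 193*u (o(V, u) = -193*u + 1 = 1 - 193*u)
o(265, K)/W(293, -151) = (1 - 193*(-46))/293 = (1 + 8878)*(1/293) = 8879*(1/293) = 8879/293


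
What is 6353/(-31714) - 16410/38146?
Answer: -381384139/604881122 ≈ -0.63051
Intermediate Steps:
6353/(-31714) - 16410/38146 = 6353*(-1/31714) - 16410*1/38146 = -6353/31714 - 8205/19073 = -381384139/604881122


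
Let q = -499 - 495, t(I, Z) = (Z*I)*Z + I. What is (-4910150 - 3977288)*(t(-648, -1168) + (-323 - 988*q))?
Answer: 7847928155027338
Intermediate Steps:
t(I, Z) = I + I*Z² (t(I, Z) = (I*Z)*Z + I = I*Z² + I = I + I*Z²)
q = -994
(-4910150 - 3977288)*(t(-648, -1168) + (-323 - 988*q)) = (-4910150 - 3977288)*(-648*(1 + (-1168)²) + (-323 - 988*(-994))) = -8887438*(-648*(1 + 1364224) + (-323 + 982072)) = -8887438*(-648*1364225 + 981749) = -8887438*(-884017800 + 981749) = -8887438*(-883036051) = 7847928155027338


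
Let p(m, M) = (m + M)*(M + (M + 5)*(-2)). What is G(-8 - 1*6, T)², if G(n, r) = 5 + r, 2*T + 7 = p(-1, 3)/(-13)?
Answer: 25/4 ≈ 6.2500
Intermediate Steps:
p(m, M) = (-10 - M)*(M + m) (p(m, M) = (M + m)*(M + (5 + M)*(-2)) = (M + m)*(M + (-10 - 2*M)) = (M + m)*(-10 - M) = (-10 - M)*(M + m))
T = -5/2 (T = -7/2 + ((-1*3² - 10*3 - 10*(-1) - 1*3*(-1))/(-13))/2 = -7/2 + ((-1*9 - 30 + 10 + 3)*(-1/13))/2 = -7/2 + ((-9 - 30 + 10 + 3)*(-1/13))/2 = -7/2 + (-26*(-1/13))/2 = -7/2 + (½)*2 = -7/2 + 1 = -5/2 ≈ -2.5000)
G(-8 - 1*6, T)² = (5 - 5/2)² = (5/2)² = 25/4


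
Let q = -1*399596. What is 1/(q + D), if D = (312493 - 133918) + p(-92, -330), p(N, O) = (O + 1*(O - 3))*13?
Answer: -1/229640 ≈ -4.3546e-6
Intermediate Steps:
p(N, O) = -39 + 26*O (p(N, O) = (O + 1*(-3 + O))*13 = (O + (-3 + O))*13 = (-3 + 2*O)*13 = -39 + 26*O)
q = -399596
D = 169956 (D = (312493 - 133918) + (-39 + 26*(-330)) = 178575 + (-39 - 8580) = 178575 - 8619 = 169956)
1/(q + D) = 1/(-399596 + 169956) = 1/(-229640) = -1/229640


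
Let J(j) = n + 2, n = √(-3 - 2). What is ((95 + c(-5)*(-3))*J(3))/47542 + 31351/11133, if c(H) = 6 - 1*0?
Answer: 67827442/24058413 + 7*I*√5/4322 ≈ 2.8193 + 0.0036216*I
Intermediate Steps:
c(H) = 6 (c(H) = 6 + 0 = 6)
n = I*√5 (n = √(-5) = I*√5 ≈ 2.2361*I)
J(j) = 2 + I*√5 (J(j) = I*√5 + 2 = 2 + I*√5)
((95 + c(-5)*(-3))*J(3))/47542 + 31351/11133 = ((95 + 6*(-3))*(2 + I*√5))/47542 + 31351/11133 = ((95 - 18)*(2 + I*√5))*(1/47542) + 31351*(1/11133) = (77*(2 + I*√5))*(1/47542) + 31351/11133 = (154 + 77*I*√5)*(1/47542) + 31351/11133 = (7/2161 + 7*I*√5/4322) + 31351/11133 = 67827442/24058413 + 7*I*√5/4322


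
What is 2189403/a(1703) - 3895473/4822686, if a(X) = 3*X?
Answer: 8938847519/20898306 ≈ 427.73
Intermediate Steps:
2189403/a(1703) - 3895473/4822686 = 2189403/((3*1703)) - 3895473/4822686 = 2189403/5109 - 3895473*1/4822686 = 2189403*(1/5109) - 1298491/1607562 = 5571/13 - 1298491/1607562 = 8938847519/20898306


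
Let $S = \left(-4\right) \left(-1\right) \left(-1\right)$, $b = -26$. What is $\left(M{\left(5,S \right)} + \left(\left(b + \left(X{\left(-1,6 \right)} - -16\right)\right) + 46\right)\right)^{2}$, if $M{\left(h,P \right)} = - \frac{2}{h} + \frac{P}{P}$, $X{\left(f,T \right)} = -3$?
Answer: $\frac{28224}{25} \approx 1129.0$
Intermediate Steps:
$S = -4$ ($S = 4 \left(-1\right) = -4$)
$M{\left(h,P \right)} = 1 - \frac{2}{h}$ ($M{\left(h,P \right)} = - \frac{2}{h} + 1 = 1 - \frac{2}{h}$)
$\left(M{\left(5,S \right)} + \left(\left(b + \left(X{\left(-1,6 \right)} - -16\right)\right) + 46\right)\right)^{2} = \left(\frac{-2 + 5}{5} + \left(\left(-26 - -13\right) + 46\right)\right)^{2} = \left(\frac{1}{5} \cdot 3 + \left(\left(-26 + \left(-3 + 16\right)\right) + 46\right)\right)^{2} = \left(\frac{3}{5} + \left(\left(-26 + 13\right) + 46\right)\right)^{2} = \left(\frac{3}{5} + \left(-13 + 46\right)\right)^{2} = \left(\frac{3}{5} + 33\right)^{2} = \left(\frac{168}{5}\right)^{2} = \frac{28224}{25}$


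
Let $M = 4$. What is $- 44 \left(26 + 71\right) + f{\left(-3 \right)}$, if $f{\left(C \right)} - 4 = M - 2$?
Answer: $-4262$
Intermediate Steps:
$f{\left(C \right)} = 6$ ($f{\left(C \right)} = 4 + \left(4 - 2\right) = 4 + 2 = 6$)
$- 44 \left(26 + 71\right) + f{\left(-3 \right)} = - 44 \left(26 + 71\right) + 6 = \left(-44\right) 97 + 6 = -4268 + 6 = -4262$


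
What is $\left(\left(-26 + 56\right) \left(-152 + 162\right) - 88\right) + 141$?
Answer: $353$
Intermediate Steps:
$\left(\left(-26 + 56\right) \left(-152 + 162\right) - 88\right) + 141 = \left(30 \cdot 10 - 88\right) + 141 = \left(300 - 88\right) + 141 = 212 + 141 = 353$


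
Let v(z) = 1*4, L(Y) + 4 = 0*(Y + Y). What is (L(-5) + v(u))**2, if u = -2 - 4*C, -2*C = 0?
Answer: 0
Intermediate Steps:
C = 0 (C = -1/2*0 = 0)
L(Y) = -4 (L(Y) = -4 + 0*(Y + Y) = -4 + 0*(2*Y) = -4 + 0 = -4)
u = -2 (u = -2 - 4*0 = -2 + 0 = -2)
v(z) = 4
(L(-5) + v(u))**2 = (-4 + 4)**2 = 0**2 = 0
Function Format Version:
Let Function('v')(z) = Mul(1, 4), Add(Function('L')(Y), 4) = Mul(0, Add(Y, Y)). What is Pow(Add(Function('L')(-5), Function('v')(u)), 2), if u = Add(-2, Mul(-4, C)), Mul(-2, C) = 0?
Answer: 0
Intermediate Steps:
C = 0 (C = Mul(Rational(-1, 2), 0) = 0)
Function('L')(Y) = -4 (Function('L')(Y) = Add(-4, Mul(0, Add(Y, Y))) = Add(-4, Mul(0, Mul(2, Y))) = Add(-4, 0) = -4)
u = -2 (u = Add(-2, Mul(-4, 0)) = Add(-2, 0) = -2)
Function('v')(z) = 4
Pow(Add(Function('L')(-5), Function('v')(u)), 2) = Pow(Add(-4, 4), 2) = Pow(0, 2) = 0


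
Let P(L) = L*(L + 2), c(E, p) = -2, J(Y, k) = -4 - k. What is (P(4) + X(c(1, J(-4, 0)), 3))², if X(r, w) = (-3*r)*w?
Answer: 1764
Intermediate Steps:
P(L) = L*(2 + L)
X(r, w) = -3*r*w
(P(4) + X(c(1, J(-4, 0)), 3))² = (4*(2 + 4) - 3*(-2)*3)² = (4*6 + 18)² = (24 + 18)² = 42² = 1764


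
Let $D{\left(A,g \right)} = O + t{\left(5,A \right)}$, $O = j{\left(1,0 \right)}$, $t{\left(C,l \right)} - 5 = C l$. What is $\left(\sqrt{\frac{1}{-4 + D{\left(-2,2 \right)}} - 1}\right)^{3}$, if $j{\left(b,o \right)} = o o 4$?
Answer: $- \frac{10 i \sqrt{10}}{27} \approx - 1.1712 i$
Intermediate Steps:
$t{\left(C,l \right)} = 5 + C l$
$j{\left(b,o \right)} = 4 o^{2}$ ($j{\left(b,o \right)} = o^{2} \cdot 4 = 4 o^{2}$)
$O = 0$ ($O = 4 \cdot 0^{2} = 4 \cdot 0 = 0$)
$D{\left(A,g \right)} = 5 + 5 A$ ($D{\left(A,g \right)} = 0 + \left(5 + 5 A\right) = 5 + 5 A$)
$\left(\sqrt{\frac{1}{-4 + D{\left(-2,2 \right)}} - 1}\right)^{3} = \left(\sqrt{\frac{1}{-4 + \left(5 + 5 \left(-2\right)\right)} - 1}\right)^{3} = \left(\sqrt{\frac{1}{-4 + \left(5 - 10\right)} - 1}\right)^{3} = \left(\sqrt{\frac{1}{-4 - 5} - 1}\right)^{3} = \left(\sqrt{\frac{1}{-9} - 1}\right)^{3} = \left(\sqrt{- \frac{1}{9} - 1}\right)^{3} = \left(\sqrt{- \frac{10}{9}}\right)^{3} = \left(\frac{i \sqrt{10}}{3}\right)^{3} = - \frac{10 i \sqrt{10}}{27}$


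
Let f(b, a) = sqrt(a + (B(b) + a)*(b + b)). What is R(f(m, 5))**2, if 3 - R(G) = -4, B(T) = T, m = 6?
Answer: 49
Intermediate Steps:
f(b, a) = sqrt(a + 2*b*(a + b)) (f(b, a) = sqrt(a + (b + a)*(b + b)) = sqrt(a + (a + b)*(2*b)) = sqrt(a + 2*b*(a + b)))
R(G) = 7 (R(G) = 3 - 1*(-4) = 3 + 4 = 7)
R(f(m, 5))**2 = 7**2 = 49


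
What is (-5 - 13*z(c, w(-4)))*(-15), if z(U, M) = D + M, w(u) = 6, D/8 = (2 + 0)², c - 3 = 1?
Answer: 7485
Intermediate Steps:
c = 4 (c = 3 + 1 = 4)
D = 32 (D = 8*(2 + 0)² = 8*2² = 8*4 = 32)
z(U, M) = 32 + M
(-5 - 13*z(c, w(-4)))*(-15) = (-5 - 13*(32 + 6))*(-15) = (-5 - 13*38)*(-15) = (-5 - 494)*(-15) = -499*(-15) = 7485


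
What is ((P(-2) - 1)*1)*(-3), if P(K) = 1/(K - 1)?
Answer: 4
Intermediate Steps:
P(K) = 1/(-1 + K)
((P(-2) - 1)*1)*(-3) = ((1/(-1 - 2) - 1)*1)*(-3) = ((1/(-3) - 1)*1)*(-3) = ((-⅓ - 1)*1)*(-3) = -4/3*1*(-3) = -4/3*(-3) = 4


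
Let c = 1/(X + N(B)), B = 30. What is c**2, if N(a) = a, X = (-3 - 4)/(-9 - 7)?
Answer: 256/237169 ≈ 0.0010794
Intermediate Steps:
X = 7/16 (X = -7/(-16) = -1/16*(-7) = 7/16 ≈ 0.43750)
c = 16/487 (c = 1/(7/16 + 30) = 1/(487/16) = 16/487 ≈ 0.032854)
c**2 = (16/487)**2 = 256/237169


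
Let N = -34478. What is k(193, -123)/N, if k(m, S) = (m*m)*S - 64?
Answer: 4581691/34478 ≈ 132.89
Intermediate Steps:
k(m, S) = -64 + S*m**2 (k(m, S) = m**2*S - 64 = S*m**2 - 64 = -64 + S*m**2)
k(193, -123)/N = (-64 - 123*193**2)/(-34478) = (-64 - 123*37249)*(-1/34478) = (-64 - 4581627)*(-1/34478) = -4581691*(-1/34478) = 4581691/34478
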